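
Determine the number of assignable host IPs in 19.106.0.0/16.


Host bits = 32 - 16 = 16
Total addresses = 2^16 = 65536
Usable = total - 2 (network and broadcast)
Usable hosts: 65534


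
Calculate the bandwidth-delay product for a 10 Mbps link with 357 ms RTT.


BDP = bandwidth * RTT
= 10 Mbps * 357 ms
= 10 * 1e6 * 357 / 1000 bits
= 3570000 bits
= 446250 bytes
= 435.791 KB
BDP = 3570000 bits (446250 bytes)


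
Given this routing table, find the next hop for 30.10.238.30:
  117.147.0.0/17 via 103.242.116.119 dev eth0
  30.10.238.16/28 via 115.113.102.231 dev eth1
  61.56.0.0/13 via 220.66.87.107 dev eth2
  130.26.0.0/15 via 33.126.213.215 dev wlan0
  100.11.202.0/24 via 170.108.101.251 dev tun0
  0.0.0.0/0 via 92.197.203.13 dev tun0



Longest prefix match for 30.10.238.30:
  /17 117.147.0.0: no
  /28 30.10.238.16: MATCH
  /13 61.56.0.0: no
  /15 130.26.0.0: no
  /24 100.11.202.0: no
  /0 0.0.0.0: MATCH
Selected: next-hop 115.113.102.231 via eth1 (matched /28)


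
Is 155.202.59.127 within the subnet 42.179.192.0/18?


Subnet network: 42.179.192.0
Test IP AND mask: 155.202.0.0
No, 155.202.59.127 is not in 42.179.192.0/18


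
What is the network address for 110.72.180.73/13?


IP:   01101110.01001000.10110100.01001001
Mask: 11111111.11111000.00000000.00000000
AND operation:
Net:  01101110.01001000.00000000.00000000
Network: 110.72.0.0/13


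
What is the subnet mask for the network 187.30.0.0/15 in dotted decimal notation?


/15 means 15 network bits, 17 host bits
Binary: 11111111111111100000000000000000
Mask: 255.254.0.0


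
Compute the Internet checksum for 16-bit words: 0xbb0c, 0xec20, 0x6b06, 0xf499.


Sum all words (with carry folding):
+ 0xbb0c = 0xbb0c
+ 0xec20 = 0xa72d
+ 0x6b06 = 0x1234
+ 0xf499 = 0x06ce
One's complement: ~0x06ce
Checksum = 0xf931


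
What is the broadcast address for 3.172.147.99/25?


Network: 3.172.147.0/25
Host bits = 7
Set all host bits to 1:
Broadcast: 3.172.147.127


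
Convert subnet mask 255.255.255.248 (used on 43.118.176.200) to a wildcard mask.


Subnet mask: 255.255.255.248
Wildcard = 255.255.255.255 - subnet mask
255 - 255 = 0
255 - 255 = 0
255 - 255 = 0
255 - 248 = 7
Wildcard: 0.0.0.7


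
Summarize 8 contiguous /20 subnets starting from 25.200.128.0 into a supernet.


Original prefix: /20
Number of subnets: 8 = 2^3
New prefix = 20 - 3 = 17
Supernet: 25.200.128.0/17


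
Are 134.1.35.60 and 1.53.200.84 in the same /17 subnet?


Mask: 255.255.128.0
134.1.35.60 AND mask = 134.1.0.0
1.53.200.84 AND mask = 1.53.128.0
No, different subnets (134.1.0.0 vs 1.53.128.0)


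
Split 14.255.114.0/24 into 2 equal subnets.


New prefix = 24 + 1 = 25
Each subnet has 128 addresses
  14.255.114.0/25
  14.255.114.128/25
Subnets: 14.255.114.0/25, 14.255.114.128/25


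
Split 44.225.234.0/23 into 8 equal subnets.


New prefix = 23 + 3 = 26
Each subnet has 64 addresses
  44.225.234.0/26
  44.225.234.64/26
  44.225.234.128/26
  44.225.234.192/26
  44.225.235.0/26
  44.225.235.64/26
  44.225.235.128/26
  44.225.235.192/26
Subnets: 44.225.234.0/26, 44.225.234.64/26, 44.225.234.128/26, 44.225.234.192/26, 44.225.235.0/26, 44.225.235.64/26, 44.225.235.128/26, 44.225.235.192/26


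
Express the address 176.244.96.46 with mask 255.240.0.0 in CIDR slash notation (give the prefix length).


Binary: 11111111.11110000.00000000.00000000
Count leading 1s
Prefix: /12


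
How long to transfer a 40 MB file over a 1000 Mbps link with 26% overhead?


Effective throughput = 1000 * (1 - 26/100) = 740 Mbps
File size in Mb = 40 * 8 = 320 Mb
Time = 320 / 740
Time = 0.4324 seconds


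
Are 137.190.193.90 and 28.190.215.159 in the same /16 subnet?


Mask: 255.255.0.0
137.190.193.90 AND mask = 137.190.0.0
28.190.215.159 AND mask = 28.190.0.0
No, different subnets (137.190.0.0 vs 28.190.0.0)


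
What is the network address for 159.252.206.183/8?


IP:   10011111.11111100.11001110.10110111
Mask: 11111111.00000000.00000000.00000000
AND operation:
Net:  10011111.00000000.00000000.00000000
Network: 159.0.0.0/8


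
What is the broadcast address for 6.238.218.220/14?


Network: 6.236.0.0/14
Host bits = 18
Set all host bits to 1:
Broadcast: 6.239.255.255


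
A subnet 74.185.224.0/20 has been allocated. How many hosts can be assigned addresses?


Host bits = 32 - 20 = 12
Total addresses = 2^12 = 4096
Usable = total - 2 (network and broadcast)
Usable hosts: 4094


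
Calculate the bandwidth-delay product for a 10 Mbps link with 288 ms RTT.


BDP = bandwidth * RTT
= 10 Mbps * 288 ms
= 10 * 1e6 * 288 / 1000 bits
= 2880000 bits
= 360000 bytes
= 351.5625 KB
BDP = 2880000 bits (360000 bytes)


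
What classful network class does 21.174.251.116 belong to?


First octet: 21
Binary: 00010101
0xxxxxxx -> Class A (1-126)
Class A, default mask 255.0.0.0 (/8)


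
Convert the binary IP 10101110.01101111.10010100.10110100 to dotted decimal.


10101110 = 174
01101111 = 111
10010100 = 148
10110100 = 180
IP: 174.111.148.180


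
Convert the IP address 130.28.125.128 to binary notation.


130 = 10000010
28 = 00011100
125 = 01111101
128 = 10000000
Binary: 10000010.00011100.01111101.10000000


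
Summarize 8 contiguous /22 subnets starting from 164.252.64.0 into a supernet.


Original prefix: /22
Number of subnets: 8 = 2^3
New prefix = 22 - 3 = 19
Supernet: 164.252.64.0/19


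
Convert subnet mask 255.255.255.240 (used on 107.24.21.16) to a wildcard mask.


Subnet mask: 255.255.255.240
Wildcard = 255.255.255.255 - subnet mask
255 - 255 = 0
255 - 255 = 0
255 - 255 = 0
255 - 240 = 15
Wildcard: 0.0.0.15


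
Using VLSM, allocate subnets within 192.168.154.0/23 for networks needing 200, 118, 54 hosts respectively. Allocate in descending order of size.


200 hosts -> /24 (254 usable): 192.168.154.0/24
118 hosts -> /25 (126 usable): 192.168.155.0/25
54 hosts -> /26 (62 usable): 192.168.155.128/26
Allocation: 192.168.154.0/24 (200 hosts, 254 usable); 192.168.155.0/25 (118 hosts, 126 usable); 192.168.155.128/26 (54 hosts, 62 usable)


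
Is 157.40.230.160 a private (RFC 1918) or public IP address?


RFC 1918 private ranges:
  10.0.0.0/8 (10.0.0.0 - 10.255.255.255)
  172.16.0.0/12 (172.16.0.0 - 172.31.255.255)
  192.168.0.0/16 (192.168.0.0 - 192.168.255.255)
Public (not in any RFC 1918 range)


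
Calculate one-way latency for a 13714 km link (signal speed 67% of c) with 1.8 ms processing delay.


Speed = 0.67 * 3e5 km/s = 201000 km/s
Propagation delay = 13714 / 201000 = 0.0682 s = 68.2289 ms
Processing delay = 1.8 ms
Total one-way latency = 70.0289 ms


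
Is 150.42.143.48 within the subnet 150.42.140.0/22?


Subnet network: 150.42.140.0
Test IP AND mask: 150.42.140.0
Yes, 150.42.143.48 is in 150.42.140.0/22


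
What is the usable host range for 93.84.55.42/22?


Network: 93.84.52.0
Broadcast: 93.84.55.255
First usable = network + 1
Last usable = broadcast - 1
Range: 93.84.52.1 to 93.84.55.254


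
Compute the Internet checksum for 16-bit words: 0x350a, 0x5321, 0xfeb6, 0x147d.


Sum all words (with carry folding):
+ 0x350a = 0x350a
+ 0x5321 = 0x882b
+ 0xfeb6 = 0x86e2
+ 0x147d = 0x9b5f
One's complement: ~0x9b5f
Checksum = 0x64a0


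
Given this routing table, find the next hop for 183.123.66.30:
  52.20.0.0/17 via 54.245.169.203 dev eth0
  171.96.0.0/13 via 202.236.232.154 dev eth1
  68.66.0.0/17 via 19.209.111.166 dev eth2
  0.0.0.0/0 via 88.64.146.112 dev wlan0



Longest prefix match for 183.123.66.30:
  /17 52.20.0.0: no
  /13 171.96.0.0: no
  /17 68.66.0.0: no
  /0 0.0.0.0: MATCH
Selected: next-hop 88.64.146.112 via wlan0 (matched /0)


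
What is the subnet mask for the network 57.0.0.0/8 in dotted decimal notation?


/8 means 8 network bits, 24 host bits
Binary: 11111111000000000000000000000000
Mask: 255.0.0.0


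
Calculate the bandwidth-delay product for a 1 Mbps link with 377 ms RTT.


BDP = bandwidth * RTT
= 1 Mbps * 377 ms
= 1 * 1e6 * 377 / 1000 bits
= 377000 bits
= 47125 bytes
= 46.0205 KB
BDP = 377000 bits (47125 bytes)


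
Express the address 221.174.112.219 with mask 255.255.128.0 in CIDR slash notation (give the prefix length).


Binary: 11111111.11111111.10000000.00000000
Count leading 1s
Prefix: /17


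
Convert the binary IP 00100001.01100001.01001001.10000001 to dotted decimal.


00100001 = 33
01100001 = 97
01001001 = 73
10000001 = 129
IP: 33.97.73.129


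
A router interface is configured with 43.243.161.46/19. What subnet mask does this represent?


/19 means 19 network bits, 13 host bits
Binary: 11111111111111111110000000000000
Mask: 255.255.224.0


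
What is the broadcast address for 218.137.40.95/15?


Network: 218.136.0.0/15
Host bits = 17
Set all host bits to 1:
Broadcast: 218.137.255.255


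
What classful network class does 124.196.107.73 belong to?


First octet: 124
Binary: 01111100
0xxxxxxx -> Class A (1-126)
Class A, default mask 255.0.0.0 (/8)


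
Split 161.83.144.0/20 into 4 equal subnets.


New prefix = 20 + 2 = 22
Each subnet has 1024 addresses
  161.83.144.0/22
  161.83.148.0/22
  161.83.152.0/22
  161.83.156.0/22
Subnets: 161.83.144.0/22, 161.83.148.0/22, 161.83.152.0/22, 161.83.156.0/22


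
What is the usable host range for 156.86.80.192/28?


Network: 156.86.80.192
Broadcast: 156.86.80.207
First usable = network + 1
Last usable = broadcast - 1
Range: 156.86.80.193 to 156.86.80.206


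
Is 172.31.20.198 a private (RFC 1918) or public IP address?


RFC 1918 private ranges:
  10.0.0.0/8 (10.0.0.0 - 10.255.255.255)
  172.16.0.0/12 (172.16.0.0 - 172.31.255.255)
  192.168.0.0/16 (192.168.0.0 - 192.168.255.255)
Private (in 172.16.0.0/12)


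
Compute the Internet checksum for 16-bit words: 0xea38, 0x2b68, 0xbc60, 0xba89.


Sum all words (with carry folding):
+ 0xea38 = 0xea38
+ 0x2b68 = 0x15a1
+ 0xbc60 = 0xd201
+ 0xba89 = 0x8c8b
One's complement: ~0x8c8b
Checksum = 0x7374


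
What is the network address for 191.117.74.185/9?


IP:   10111111.01110101.01001010.10111001
Mask: 11111111.10000000.00000000.00000000
AND operation:
Net:  10111111.00000000.00000000.00000000
Network: 191.0.0.0/9


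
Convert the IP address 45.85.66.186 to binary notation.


45 = 00101101
85 = 01010101
66 = 01000010
186 = 10111010
Binary: 00101101.01010101.01000010.10111010


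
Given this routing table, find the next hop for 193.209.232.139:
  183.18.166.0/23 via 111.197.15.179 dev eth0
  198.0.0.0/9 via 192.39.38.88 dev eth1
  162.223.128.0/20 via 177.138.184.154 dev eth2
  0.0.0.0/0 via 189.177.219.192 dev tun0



Longest prefix match for 193.209.232.139:
  /23 183.18.166.0: no
  /9 198.0.0.0: no
  /20 162.223.128.0: no
  /0 0.0.0.0: MATCH
Selected: next-hop 189.177.219.192 via tun0 (matched /0)


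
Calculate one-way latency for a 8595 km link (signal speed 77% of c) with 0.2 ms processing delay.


Speed = 0.77 * 3e5 km/s = 231000 km/s
Propagation delay = 8595 / 231000 = 0.0372 s = 37.2078 ms
Processing delay = 0.2 ms
Total one-way latency = 37.4078 ms


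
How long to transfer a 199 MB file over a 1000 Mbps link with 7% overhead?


Effective throughput = 1000 * (1 - 7/100) = 930.0 Mbps
File size in Mb = 199 * 8 = 1592 Mb
Time = 1592 / 930.0
Time = 1.7118 seconds


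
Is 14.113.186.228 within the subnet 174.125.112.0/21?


Subnet network: 174.125.112.0
Test IP AND mask: 14.113.184.0
No, 14.113.186.228 is not in 174.125.112.0/21


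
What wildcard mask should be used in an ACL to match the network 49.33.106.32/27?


Subnet mask: 255.255.255.224
Wildcard = 255.255.255.255 - subnet mask
255 - 255 = 0
255 - 255 = 0
255 - 255 = 0
255 - 224 = 31
Wildcard: 0.0.0.31


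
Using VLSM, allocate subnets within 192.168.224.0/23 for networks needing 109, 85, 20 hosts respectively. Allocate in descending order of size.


109 hosts -> /25 (126 usable): 192.168.224.0/25
85 hosts -> /25 (126 usable): 192.168.224.128/25
20 hosts -> /27 (30 usable): 192.168.225.0/27
Allocation: 192.168.224.0/25 (109 hosts, 126 usable); 192.168.224.128/25 (85 hosts, 126 usable); 192.168.225.0/27 (20 hosts, 30 usable)


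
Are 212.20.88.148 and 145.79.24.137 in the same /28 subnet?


Mask: 255.255.255.240
212.20.88.148 AND mask = 212.20.88.144
145.79.24.137 AND mask = 145.79.24.128
No, different subnets (212.20.88.144 vs 145.79.24.128)


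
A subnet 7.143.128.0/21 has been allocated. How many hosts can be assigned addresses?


Host bits = 32 - 21 = 11
Total addresses = 2^11 = 2048
Usable = total - 2 (network and broadcast)
Usable hosts: 2046


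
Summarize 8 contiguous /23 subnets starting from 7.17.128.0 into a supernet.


Original prefix: /23
Number of subnets: 8 = 2^3
New prefix = 23 - 3 = 20
Supernet: 7.17.128.0/20


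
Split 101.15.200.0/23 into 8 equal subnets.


New prefix = 23 + 3 = 26
Each subnet has 64 addresses
  101.15.200.0/26
  101.15.200.64/26
  101.15.200.128/26
  101.15.200.192/26
  101.15.201.0/26
  101.15.201.64/26
  101.15.201.128/26
  101.15.201.192/26
Subnets: 101.15.200.0/26, 101.15.200.64/26, 101.15.200.128/26, 101.15.200.192/26, 101.15.201.0/26, 101.15.201.64/26, 101.15.201.128/26, 101.15.201.192/26


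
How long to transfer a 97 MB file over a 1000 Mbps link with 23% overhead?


Effective throughput = 1000 * (1 - 23/100) = 770 Mbps
File size in Mb = 97 * 8 = 776 Mb
Time = 776 / 770
Time = 1.0078 seconds


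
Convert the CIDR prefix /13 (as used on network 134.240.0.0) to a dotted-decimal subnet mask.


/13 means 13 network bits, 19 host bits
Binary: 11111111111110000000000000000000
Mask: 255.248.0.0


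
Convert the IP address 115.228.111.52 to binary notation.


115 = 01110011
228 = 11100100
111 = 01101111
52 = 00110100
Binary: 01110011.11100100.01101111.00110100


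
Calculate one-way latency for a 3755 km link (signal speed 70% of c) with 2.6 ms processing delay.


Speed = 0.7 * 3e5 km/s = 210000 km/s
Propagation delay = 3755 / 210000 = 0.0179 s = 17.881 ms
Processing delay = 2.6 ms
Total one-way latency = 20.481 ms


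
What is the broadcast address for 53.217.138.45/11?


Network: 53.192.0.0/11
Host bits = 21
Set all host bits to 1:
Broadcast: 53.223.255.255


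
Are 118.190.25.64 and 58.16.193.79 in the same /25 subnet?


Mask: 255.255.255.128
118.190.25.64 AND mask = 118.190.25.0
58.16.193.79 AND mask = 58.16.193.0
No, different subnets (118.190.25.0 vs 58.16.193.0)


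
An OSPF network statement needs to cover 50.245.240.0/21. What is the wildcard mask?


Subnet mask: 255.255.248.0
Wildcard = 255.255.255.255 - subnet mask
255 - 255 = 0
255 - 255 = 0
255 - 248 = 7
255 - 0 = 255
Wildcard: 0.0.7.255


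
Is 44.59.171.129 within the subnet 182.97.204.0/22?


Subnet network: 182.97.204.0
Test IP AND mask: 44.59.168.0
No, 44.59.171.129 is not in 182.97.204.0/22


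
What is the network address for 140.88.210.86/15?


IP:   10001100.01011000.11010010.01010110
Mask: 11111111.11111110.00000000.00000000
AND operation:
Net:  10001100.01011000.00000000.00000000
Network: 140.88.0.0/15


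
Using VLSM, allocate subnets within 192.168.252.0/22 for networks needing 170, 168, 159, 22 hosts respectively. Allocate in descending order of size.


170 hosts -> /24 (254 usable): 192.168.252.0/24
168 hosts -> /24 (254 usable): 192.168.253.0/24
159 hosts -> /24 (254 usable): 192.168.254.0/24
22 hosts -> /27 (30 usable): 192.168.255.0/27
Allocation: 192.168.252.0/24 (170 hosts, 254 usable); 192.168.253.0/24 (168 hosts, 254 usable); 192.168.254.0/24 (159 hosts, 254 usable); 192.168.255.0/27 (22 hosts, 30 usable)


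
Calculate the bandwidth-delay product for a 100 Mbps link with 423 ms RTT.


BDP = bandwidth * RTT
= 100 Mbps * 423 ms
= 100 * 1e6 * 423 / 1000 bits
= 42300000 bits
= 5287500 bytes
= 5163.5742 KB
BDP = 42300000 bits (5287500 bytes)


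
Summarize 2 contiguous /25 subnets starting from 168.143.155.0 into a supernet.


Original prefix: /25
Number of subnets: 2 = 2^1
New prefix = 25 - 1 = 24
Supernet: 168.143.155.0/24


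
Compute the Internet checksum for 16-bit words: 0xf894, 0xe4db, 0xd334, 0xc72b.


Sum all words (with carry folding):
+ 0xf894 = 0xf894
+ 0xe4db = 0xdd70
+ 0xd334 = 0xb0a5
+ 0xc72b = 0x77d1
One's complement: ~0x77d1
Checksum = 0x882e


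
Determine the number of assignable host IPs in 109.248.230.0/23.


Host bits = 32 - 23 = 9
Total addresses = 2^9 = 512
Usable = total - 2 (network and broadcast)
Usable hosts: 510


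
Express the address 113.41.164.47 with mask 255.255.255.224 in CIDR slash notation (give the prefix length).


Binary: 11111111.11111111.11111111.11100000
Count leading 1s
Prefix: /27


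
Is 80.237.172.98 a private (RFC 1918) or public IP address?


RFC 1918 private ranges:
  10.0.0.0/8 (10.0.0.0 - 10.255.255.255)
  172.16.0.0/12 (172.16.0.0 - 172.31.255.255)
  192.168.0.0/16 (192.168.0.0 - 192.168.255.255)
Public (not in any RFC 1918 range)


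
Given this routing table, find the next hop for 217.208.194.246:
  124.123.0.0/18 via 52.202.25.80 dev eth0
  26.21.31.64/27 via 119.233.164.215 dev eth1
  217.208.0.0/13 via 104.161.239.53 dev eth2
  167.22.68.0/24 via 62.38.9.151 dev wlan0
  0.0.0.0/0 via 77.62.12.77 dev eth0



Longest prefix match for 217.208.194.246:
  /18 124.123.0.0: no
  /27 26.21.31.64: no
  /13 217.208.0.0: MATCH
  /24 167.22.68.0: no
  /0 0.0.0.0: MATCH
Selected: next-hop 104.161.239.53 via eth2 (matched /13)


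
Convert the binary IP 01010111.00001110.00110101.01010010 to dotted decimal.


01010111 = 87
00001110 = 14
00110101 = 53
01010010 = 82
IP: 87.14.53.82


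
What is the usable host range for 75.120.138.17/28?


Network: 75.120.138.16
Broadcast: 75.120.138.31
First usable = network + 1
Last usable = broadcast - 1
Range: 75.120.138.17 to 75.120.138.30


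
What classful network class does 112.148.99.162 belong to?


First octet: 112
Binary: 01110000
0xxxxxxx -> Class A (1-126)
Class A, default mask 255.0.0.0 (/8)


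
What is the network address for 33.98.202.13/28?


IP:   00100001.01100010.11001010.00001101
Mask: 11111111.11111111.11111111.11110000
AND operation:
Net:  00100001.01100010.11001010.00000000
Network: 33.98.202.0/28


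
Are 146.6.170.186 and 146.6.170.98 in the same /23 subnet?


Mask: 255.255.254.0
146.6.170.186 AND mask = 146.6.170.0
146.6.170.98 AND mask = 146.6.170.0
Yes, same subnet (146.6.170.0)


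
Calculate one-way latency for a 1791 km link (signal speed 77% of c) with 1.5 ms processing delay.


Speed = 0.77 * 3e5 km/s = 231000 km/s
Propagation delay = 1791 / 231000 = 0.0078 s = 7.7532 ms
Processing delay = 1.5 ms
Total one-way latency = 9.2532 ms


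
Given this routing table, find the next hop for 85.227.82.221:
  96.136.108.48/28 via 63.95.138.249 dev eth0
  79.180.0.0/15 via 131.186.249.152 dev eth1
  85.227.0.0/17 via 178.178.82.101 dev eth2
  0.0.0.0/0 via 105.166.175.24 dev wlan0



Longest prefix match for 85.227.82.221:
  /28 96.136.108.48: no
  /15 79.180.0.0: no
  /17 85.227.0.0: MATCH
  /0 0.0.0.0: MATCH
Selected: next-hop 178.178.82.101 via eth2 (matched /17)


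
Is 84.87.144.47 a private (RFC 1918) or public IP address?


RFC 1918 private ranges:
  10.0.0.0/8 (10.0.0.0 - 10.255.255.255)
  172.16.0.0/12 (172.16.0.0 - 172.31.255.255)
  192.168.0.0/16 (192.168.0.0 - 192.168.255.255)
Public (not in any RFC 1918 range)


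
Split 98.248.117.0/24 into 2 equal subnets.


New prefix = 24 + 1 = 25
Each subnet has 128 addresses
  98.248.117.0/25
  98.248.117.128/25
Subnets: 98.248.117.0/25, 98.248.117.128/25


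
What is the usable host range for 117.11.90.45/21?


Network: 117.11.88.0
Broadcast: 117.11.95.255
First usable = network + 1
Last usable = broadcast - 1
Range: 117.11.88.1 to 117.11.95.254


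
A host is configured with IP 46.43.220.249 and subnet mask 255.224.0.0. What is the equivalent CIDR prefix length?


Binary: 11111111.11100000.00000000.00000000
Count leading 1s
Prefix: /11


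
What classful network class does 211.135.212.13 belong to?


First octet: 211
Binary: 11010011
110xxxxx -> Class C (192-223)
Class C, default mask 255.255.255.0 (/24)


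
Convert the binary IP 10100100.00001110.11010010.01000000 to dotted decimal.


10100100 = 164
00001110 = 14
11010010 = 210
01000000 = 64
IP: 164.14.210.64


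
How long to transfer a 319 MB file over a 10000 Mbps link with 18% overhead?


Effective throughput = 10000 * (1 - 18/100) = 8200 Mbps
File size in Mb = 319 * 8 = 2552 Mb
Time = 2552 / 8200
Time = 0.3112 seconds


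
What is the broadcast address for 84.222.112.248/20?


Network: 84.222.112.0/20
Host bits = 12
Set all host bits to 1:
Broadcast: 84.222.127.255


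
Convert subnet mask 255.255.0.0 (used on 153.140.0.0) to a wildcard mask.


Subnet mask: 255.255.0.0
Wildcard = 255.255.255.255 - subnet mask
255 - 255 = 0
255 - 255 = 0
255 - 0 = 255
255 - 0 = 255
Wildcard: 0.0.255.255


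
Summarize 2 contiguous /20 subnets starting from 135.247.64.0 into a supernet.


Original prefix: /20
Number of subnets: 2 = 2^1
New prefix = 20 - 1 = 19
Supernet: 135.247.64.0/19


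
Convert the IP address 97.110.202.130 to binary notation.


97 = 01100001
110 = 01101110
202 = 11001010
130 = 10000010
Binary: 01100001.01101110.11001010.10000010


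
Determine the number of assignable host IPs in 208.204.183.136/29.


Host bits = 32 - 29 = 3
Total addresses = 2^3 = 8
Usable = total - 2 (network and broadcast)
Usable hosts: 6


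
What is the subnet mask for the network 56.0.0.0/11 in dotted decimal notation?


/11 means 11 network bits, 21 host bits
Binary: 11111111111000000000000000000000
Mask: 255.224.0.0


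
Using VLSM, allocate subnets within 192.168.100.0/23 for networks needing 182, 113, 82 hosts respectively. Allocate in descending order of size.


182 hosts -> /24 (254 usable): 192.168.100.0/24
113 hosts -> /25 (126 usable): 192.168.101.0/25
82 hosts -> /25 (126 usable): 192.168.101.128/25
Allocation: 192.168.100.0/24 (182 hosts, 254 usable); 192.168.101.0/25 (113 hosts, 126 usable); 192.168.101.128/25 (82 hosts, 126 usable)


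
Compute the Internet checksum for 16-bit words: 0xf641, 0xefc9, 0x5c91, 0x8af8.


Sum all words (with carry folding):
+ 0xf641 = 0xf641
+ 0xefc9 = 0xe60b
+ 0x5c91 = 0x429d
+ 0x8af8 = 0xcd95
One's complement: ~0xcd95
Checksum = 0x326a


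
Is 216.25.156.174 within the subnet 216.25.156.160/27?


Subnet network: 216.25.156.160
Test IP AND mask: 216.25.156.160
Yes, 216.25.156.174 is in 216.25.156.160/27


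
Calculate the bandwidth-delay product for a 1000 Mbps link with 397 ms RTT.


BDP = bandwidth * RTT
= 1000 Mbps * 397 ms
= 1000 * 1e6 * 397 / 1000 bits
= 397000000 bits
= 49625000 bytes
= 48461.9141 KB
BDP = 397000000 bits (49625000 bytes)


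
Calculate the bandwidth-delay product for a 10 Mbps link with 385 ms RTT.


BDP = bandwidth * RTT
= 10 Mbps * 385 ms
= 10 * 1e6 * 385 / 1000 bits
= 3850000 bits
= 481250 bytes
= 469.9707 KB
BDP = 3850000 bits (481250 bytes)


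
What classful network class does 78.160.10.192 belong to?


First octet: 78
Binary: 01001110
0xxxxxxx -> Class A (1-126)
Class A, default mask 255.0.0.0 (/8)


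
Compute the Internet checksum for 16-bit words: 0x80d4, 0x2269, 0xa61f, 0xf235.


Sum all words (with carry folding):
+ 0x80d4 = 0x80d4
+ 0x2269 = 0xa33d
+ 0xa61f = 0x495d
+ 0xf235 = 0x3b93
One's complement: ~0x3b93
Checksum = 0xc46c


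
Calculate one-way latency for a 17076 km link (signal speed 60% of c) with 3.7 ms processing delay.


Speed = 0.6 * 3e5 km/s = 180000 km/s
Propagation delay = 17076 / 180000 = 0.0949 s = 94.8667 ms
Processing delay = 3.7 ms
Total one-way latency = 98.5667 ms


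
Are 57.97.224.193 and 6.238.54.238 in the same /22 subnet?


Mask: 255.255.252.0
57.97.224.193 AND mask = 57.97.224.0
6.238.54.238 AND mask = 6.238.52.0
No, different subnets (57.97.224.0 vs 6.238.52.0)


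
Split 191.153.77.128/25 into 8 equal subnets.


New prefix = 25 + 3 = 28
Each subnet has 16 addresses
  191.153.77.128/28
  191.153.77.144/28
  191.153.77.160/28
  191.153.77.176/28
  191.153.77.192/28
  191.153.77.208/28
  191.153.77.224/28
  191.153.77.240/28
Subnets: 191.153.77.128/28, 191.153.77.144/28, 191.153.77.160/28, 191.153.77.176/28, 191.153.77.192/28, 191.153.77.208/28, 191.153.77.224/28, 191.153.77.240/28


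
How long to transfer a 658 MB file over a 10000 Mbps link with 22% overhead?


Effective throughput = 10000 * (1 - 22/100) = 7800 Mbps
File size in Mb = 658 * 8 = 5264 Mb
Time = 5264 / 7800
Time = 0.6749 seconds


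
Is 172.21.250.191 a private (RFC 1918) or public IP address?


RFC 1918 private ranges:
  10.0.0.0/8 (10.0.0.0 - 10.255.255.255)
  172.16.0.0/12 (172.16.0.0 - 172.31.255.255)
  192.168.0.0/16 (192.168.0.0 - 192.168.255.255)
Private (in 172.16.0.0/12)


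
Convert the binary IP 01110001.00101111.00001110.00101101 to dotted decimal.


01110001 = 113
00101111 = 47
00001110 = 14
00101101 = 45
IP: 113.47.14.45


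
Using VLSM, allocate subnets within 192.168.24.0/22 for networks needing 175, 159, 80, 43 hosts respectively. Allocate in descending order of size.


175 hosts -> /24 (254 usable): 192.168.24.0/24
159 hosts -> /24 (254 usable): 192.168.25.0/24
80 hosts -> /25 (126 usable): 192.168.26.0/25
43 hosts -> /26 (62 usable): 192.168.26.128/26
Allocation: 192.168.24.0/24 (175 hosts, 254 usable); 192.168.25.0/24 (159 hosts, 254 usable); 192.168.26.0/25 (80 hosts, 126 usable); 192.168.26.128/26 (43 hosts, 62 usable)


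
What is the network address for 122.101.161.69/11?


IP:   01111010.01100101.10100001.01000101
Mask: 11111111.11100000.00000000.00000000
AND operation:
Net:  01111010.01100000.00000000.00000000
Network: 122.96.0.0/11


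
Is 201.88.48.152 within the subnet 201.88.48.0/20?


Subnet network: 201.88.48.0
Test IP AND mask: 201.88.48.0
Yes, 201.88.48.152 is in 201.88.48.0/20


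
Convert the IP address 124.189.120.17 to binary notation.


124 = 01111100
189 = 10111101
120 = 01111000
17 = 00010001
Binary: 01111100.10111101.01111000.00010001


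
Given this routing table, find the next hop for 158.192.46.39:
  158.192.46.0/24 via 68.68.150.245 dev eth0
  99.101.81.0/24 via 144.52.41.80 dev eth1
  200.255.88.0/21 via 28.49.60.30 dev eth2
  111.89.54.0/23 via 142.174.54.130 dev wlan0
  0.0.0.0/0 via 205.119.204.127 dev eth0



Longest prefix match for 158.192.46.39:
  /24 158.192.46.0: MATCH
  /24 99.101.81.0: no
  /21 200.255.88.0: no
  /23 111.89.54.0: no
  /0 0.0.0.0: MATCH
Selected: next-hop 68.68.150.245 via eth0 (matched /24)


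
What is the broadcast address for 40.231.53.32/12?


Network: 40.224.0.0/12
Host bits = 20
Set all host bits to 1:
Broadcast: 40.239.255.255


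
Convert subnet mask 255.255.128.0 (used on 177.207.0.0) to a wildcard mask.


Subnet mask: 255.255.128.0
Wildcard = 255.255.255.255 - subnet mask
255 - 255 = 0
255 - 255 = 0
255 - 128 = 127
255 - 0 = 255
Wildcard: 0.0.127.255


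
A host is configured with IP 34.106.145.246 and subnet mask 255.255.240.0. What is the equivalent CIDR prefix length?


Binary: 11111111.11111111.11110000.00000000
Count leading 1s
Prefix: /20


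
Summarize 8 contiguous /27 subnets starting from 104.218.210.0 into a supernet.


Original prefix: /27
Number of subnets: 8 = 2^3
New prefix = 27 - 3 = 24
Supernet: 104.218.210.0/24


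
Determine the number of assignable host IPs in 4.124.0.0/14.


Host bits = 32 - 14 = 18
Total addresses = 2^18 = 262144
Usable = total - 2 (network and broadcast)
Usable hosts: 262142


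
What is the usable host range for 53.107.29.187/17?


Network: 53.107.0.0
Broadcast: 53.107.127.255
First usable = network + 1
Last usable = broadcast - 1
Range: 53.107.0.1 to 53.107.127.254


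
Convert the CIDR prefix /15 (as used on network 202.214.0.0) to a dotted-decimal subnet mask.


/15 means 15 network bits, 17 host bits
Binary: 11111111111111100000000000000000
Mask: 255.254.0.0


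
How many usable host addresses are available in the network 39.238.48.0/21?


Host bits = 32 - 21 = 11
Total addresses = 2^11 = 2048
Usable = total - 2 (network and broadcast)
Usable hosts: 2046


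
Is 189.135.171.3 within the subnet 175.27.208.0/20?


Subnet network: 175.27.208.0
Test IP AND mask: 189.135.160.0
No, 189.135.171.3 is not in 175.27.208.0/20


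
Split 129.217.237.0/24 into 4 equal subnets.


New prefix = 24 + 2 = 26
Each subnet has 64 addresses
  129.217.237.0/26
  129.217.237.64/26
  129.217.237.128/26
  129.217.237.192/26
Subnets: 129.217.237.0/26, 129.217.237.64/26, 129.217.237.128/26, 129.217.237.192/26


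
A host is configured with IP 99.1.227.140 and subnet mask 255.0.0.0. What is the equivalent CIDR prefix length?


Binary: 11111111.00000000.00000000.00000000
Count leading 1s
Prefix: /8


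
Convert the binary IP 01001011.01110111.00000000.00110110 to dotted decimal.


01001011 = 75
01110111 = 119
00000000 = 0
00110110 = 54
IP: 75.119.0.54


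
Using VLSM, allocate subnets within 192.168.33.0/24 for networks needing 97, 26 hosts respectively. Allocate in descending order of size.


97 hosts -> /25 (126 usable): 192.168.33.0/25
26 hosts -> /27 (30 usable): 192.168.33.128/27
Allocation: 192.168.33.0/25 (97 hosts, 126 usable); 192.168.33.128/27 (26 hosts, 30 usable)


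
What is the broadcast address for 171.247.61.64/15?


Network: 171.246.0.0/15
Host bits = 17
Set all host bits to 1:
Broadcast: 171.247.255.255


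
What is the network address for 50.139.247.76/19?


IP:   00110010.10001011.11110111.01001100
Mask: 11111111.11111111.11100000.00000000
AND operation:
Net:  00110010.10001011.11100000.00000000
Network: 50.139.224.0/19


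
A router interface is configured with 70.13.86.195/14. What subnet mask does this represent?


/14 means 14 network bits, 18 host bits
Binary: 11111111111111000000000000000000
Mask: 255.252.0.0


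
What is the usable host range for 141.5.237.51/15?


Network: 141.4.0.0
Broadcast: 141.5.255.255
First usable = network + 1
Last usable = broadcast - 1
Range: 141.4.0.1 to 141.5.255.254


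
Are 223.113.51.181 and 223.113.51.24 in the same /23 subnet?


Mask: 255.255.254.0
223.113.51.181 AND mask = 223.113.50.0
223.113.51.24 AND mask = 223.113.50.0
Yes, same subnet (223.113.50.0)


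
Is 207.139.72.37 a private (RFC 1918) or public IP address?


RFC 1918 private ranges:
  10.0.0.0/8 (10.0.0.0 - 10.255.255.255)
  172.16.0.0/12 (172.16.0.0 - 172.31.255.255)
  192.168.0.0/16 (192.168.0.0 - 192.168.255.255)
Public (not in any RFC 1918 range)


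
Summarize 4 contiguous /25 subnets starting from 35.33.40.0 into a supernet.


Original prefix: /25
Number of subnets: 4 = 2^2
New prefix = 25 - 2 = 23
Supernet: 35.33.40.0/23


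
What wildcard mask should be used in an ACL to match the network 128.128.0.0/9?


Subnet mask: 255.128.0.0
Wildcard = 255.255.255.255 - subnet mask
255 - 255 = 0
255 - 128 = 127
255 - 0 = 255
255 - 0 = 255
Wildcard: 0.127.255.255


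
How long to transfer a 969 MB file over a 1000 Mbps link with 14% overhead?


Effective throughput = 1000 * (1 - 14/100) = 860 Mbps
File size in Mb = 969 * 8 = 7752 Mb
Time = 7752 / 860
Time = 9.014 seconds


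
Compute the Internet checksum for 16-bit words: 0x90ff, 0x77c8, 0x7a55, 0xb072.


Sum all words (with carry folding):
+ 0x90ff = 0x90ff
+ 0x77c8 = 0x08c8
+ 0x7a55 = 0x831d
+ 0xb072 = 0x3390
One's complement: ~0x3390
Checksum = 0xcc6f


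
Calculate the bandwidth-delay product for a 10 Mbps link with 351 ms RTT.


BDP = bandwidth * RTT
= 10 Mbps * 351 ms
= 10 * 1e6 * 351 / 1000 bits
= 3510000 bits
= 438750 bytes
= 428.4668 KB
BDP = 3510000 bits (438750 bytes)


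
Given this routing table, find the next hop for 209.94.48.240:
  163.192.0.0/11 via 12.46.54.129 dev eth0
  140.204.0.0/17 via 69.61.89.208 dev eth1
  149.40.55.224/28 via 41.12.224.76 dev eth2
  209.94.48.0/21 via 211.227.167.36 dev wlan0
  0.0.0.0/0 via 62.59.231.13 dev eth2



Longest prefix match for 209.94.48.240:
  /11 163.192.0.0: no
  /17 140.204.0.0: no
  /28 149.40.55.224: no
  /21 209.94.48.0: MATCH
  /0 0.0.0.0: MATCH
Selected: next-hop 211.227.167.36 via wlan0 (matched /21)


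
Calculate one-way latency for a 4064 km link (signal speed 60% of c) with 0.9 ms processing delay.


Speed = 0.6 * 3e5 km/s = 180000 km/s
Propagation delay = 4064 / 180000 = 0.0226 s = 22.5778 ms
Processing delay = 0.9 ms
Total one-way latency = 23.4778 ms


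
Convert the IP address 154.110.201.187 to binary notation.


154 = 10011010
110 = 01101110
201 = 11001001
187 = 10111011
Binary: 10011010.01101110.11001001.10111011


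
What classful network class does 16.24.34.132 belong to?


First octet: 16
Binary: 00010000
0xxxxxxx -> Class A (1-126)
Class A, default mask 255.0.0.0 (/8)


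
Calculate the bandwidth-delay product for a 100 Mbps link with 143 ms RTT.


BDP = bandwidth * RTT
= 100 Mbps * 143 ms
= 100 * 1e6 * 143 / 1000 bits
= 14300000 bits
= 1787500 bytes
= 1745.6055 KB
BDP = 14300000 bits (1787500 bytes)


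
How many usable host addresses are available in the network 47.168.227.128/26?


Host bits = 32 - 26 = 6
Total addresses = 2^6 = 64
Usable = total - 2 (network and broadcast)
Usable hosts: 62


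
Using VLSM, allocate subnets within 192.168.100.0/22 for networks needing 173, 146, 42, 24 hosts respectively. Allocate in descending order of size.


173 hosts -> /24 (254 usable): 192.168.100.0/24
146 hosts -> /24 (254 usable): 192.168.101.0/24
42 hosts -> /26 (62 usable): 192.168.102.0/26
24 hosts -> /27 (30 usable): 192.168.102.64/27
Allocation: 192.168.100.0/24 (173 hosts, 254 usable); 192.168.101.0/24 (146 hosts, 254 usable); 192.168.102.0/26 (42 hosts, 62 usable); 192.168.102.64/27 (24 hosts, 30 usable)


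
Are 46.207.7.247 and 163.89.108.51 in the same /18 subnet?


Mask: 255.255.192.0
46.207.7.247 AND mask = 46.207.0.0
163.89.108.51 AND mask = 163.89.64.0
No, different subnets (46.207.0.0 vs 163.89.64.0)


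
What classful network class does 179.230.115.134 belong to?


First octet: 179
Binary: 10110011
10xxxxxx -> Class B (128-191)
Class B, default mask 255.255.0.0 (/16)


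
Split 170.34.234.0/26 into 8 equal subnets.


New prefix = 26 + 3 = 29
Each subnet has 8 addresses
  170.34.234.0/29
  170.34.234.8/29
  170.34.234.16/29
  170.34.234.24/29
  170.34.234.32/29
  170.34.234.40/29
  170.34.234.48/29
  170.34.234.56/29
Subnets: 170.34.234.0/29, 170.34.234.8/29, 170.34.234.16/29, 170.34.234.24/29, 170.34.234.32/29, 170.34.234.40/29, 170.34.234.48/29, 170.34.234.56/29


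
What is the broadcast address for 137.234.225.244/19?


Network: 137.234.224.0/19
Host bits = 13
Set all host bits to 1:
Broadcast: 137.234.255.255


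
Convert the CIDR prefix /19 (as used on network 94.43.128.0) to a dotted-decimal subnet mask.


/19 means 19 network bits, 13 host bits
Binary: 11111111111111111110000000000000
Mask: 255.255.224.0


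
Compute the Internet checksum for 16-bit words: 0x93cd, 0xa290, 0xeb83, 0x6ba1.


Sum all words (with carry folding):
+ 0x93cd = 0x93cd
+ 0xa290 = 0x365e
+ 0xeb83 = 0x21e2
+ 0x6ba1 = 0x8d83
One's complement: ~0x8d83
Checksum = 0x727c


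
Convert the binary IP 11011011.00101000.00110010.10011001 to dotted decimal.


11011011 = 219
00101000 = 40
00110010 = 50
10011001 = 153
IP: 219.40.50.153


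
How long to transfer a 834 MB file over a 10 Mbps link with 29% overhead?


Effective throughput = 10 * (1 - 29/100) = 7.1 Mbps
File size in Mb = 834 * 8 = 6672 Mb
Time = 6672 / 7.1
Time = 939.7183 seconds


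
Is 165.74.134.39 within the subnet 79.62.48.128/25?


Subnet network: 79.62.48.128
Test IP AND mask: 165.74.134.0
No, 165.74.134.39 is not in 79.62.48.128/25


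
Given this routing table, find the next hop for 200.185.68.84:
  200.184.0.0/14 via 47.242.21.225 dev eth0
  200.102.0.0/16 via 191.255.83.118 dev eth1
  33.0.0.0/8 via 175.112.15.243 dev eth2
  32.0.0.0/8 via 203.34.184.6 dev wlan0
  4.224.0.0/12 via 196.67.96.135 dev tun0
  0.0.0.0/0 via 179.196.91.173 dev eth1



Longest prefix match for 200.185.68.84:
  /14 200.184.0.0: MATCH
  /16 200.102.0.0: no
  /8 33.0.0.0: no
  /8 32.0.0.0: no
  /12 4.224.0.0: no
  /0 0.0.0.0: MATCH
Selected: next-hop 47.242.21.225 via eth0 (matched /14)


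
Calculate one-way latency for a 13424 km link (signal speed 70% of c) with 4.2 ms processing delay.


Speed = 0.7 * 3e5 km/s = 210000 km/s
Propagation delay = 13424 / 210000 = 0.0639 s = 63.9238 ms
Processing delay = 4.2 ms
Total one-way latency = 68.1238 ms


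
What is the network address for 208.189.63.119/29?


IP:   11010000.10111101.00111111.01110111
Mask: 11111111.11111111.11111111.11111000
AND operation:
Net:  11010000.10111101.00111111.01110000
Network: 208.189.63.112/29


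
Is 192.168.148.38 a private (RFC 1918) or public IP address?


RFC 1918 private ranges:
  10.0.0.0/8 (10.0.0.0 - 10.255.255.255)
  172.16.0.0/12 (172.16.0.0 - 172.31.255.255)
  192.168.0.0/16 (192.168.0.0 - 192.168.255.255)
Private (in 192.168.0.0/16)


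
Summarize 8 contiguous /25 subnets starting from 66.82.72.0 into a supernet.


Original prefix: /25
Number of subnets: 8 = 2^3
New prefix = 25 - 3 = 22
Supernet: 66.82.72.0/22


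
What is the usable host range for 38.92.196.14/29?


Network: 38.92.196.8
Broadcast: 38.92.196.15
First usable = network + 1
Last usable = broadcast - 1
Range: 38.92.196.9 to 38.92.196.14


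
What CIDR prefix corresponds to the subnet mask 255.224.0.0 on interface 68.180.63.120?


Binary: 11111111.11100000.00000000.00000000
Count leading 1s
Prefix: /11


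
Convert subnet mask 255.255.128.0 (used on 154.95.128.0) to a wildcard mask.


Subnet mask: 255.255.128.0
Wildcard = 255.255.255.255 - subnet mask
255 - 255 = 0
255 - 255 = 0
255 - 128 = 127
255 - 0 = 255
Wildcard: 0.0.127.255


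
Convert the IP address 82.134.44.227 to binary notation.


82 = 01010010
134 = 10000110
44 = 00101100
227 = 11100011
Binary: 01010010.10000110.00101100.11100011


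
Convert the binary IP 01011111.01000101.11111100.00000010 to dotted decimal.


01011111 = 95
01000101 = 69
11111100 = 252
00000010 = 2
IP: 95.69.252.2


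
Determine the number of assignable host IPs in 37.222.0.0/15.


Host bits = 32 - 15 = 17
Total addresses = 2^17 = 131072
Usable = total - 2 (network and broadcast)
Usable hosts: 131070


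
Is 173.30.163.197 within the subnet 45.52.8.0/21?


Subnet network: 45.52.8.0
Test IP AND mask: 173.30.160.0
No, 173.30.163.197 is not in 45.52.8.0/21


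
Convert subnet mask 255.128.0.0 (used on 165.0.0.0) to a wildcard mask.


Subnet mask: 255.128.0.0
Wildcard = 255.255.255.255 - subnet mask
255 - 255 = 0
255 - 128 = 127
255 - 0 = 255
255 - 0 = 255
Wildcard: 0.127.255.255


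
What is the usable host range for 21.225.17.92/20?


Network: 21.225.16.0
Broadcast: 21.225.31.255
First usable = network + 1
Last usable = broadcast - 1
Range: 21.225.16.1 to 21.225.31.254


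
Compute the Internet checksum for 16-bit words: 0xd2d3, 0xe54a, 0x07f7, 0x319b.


Sum all words (with carry folding):
+ 0xd2d3 = 0xd2d3
+ 0xe54a = 0xb81e
+ 0x07f7 = 0xc015
+ 0x319b = 0xf1b0
One's complement: ~0xf1b0
Checksum = 0x0e4f


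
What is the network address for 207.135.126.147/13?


IP:   11001111.10000111.01111110.10010011
Mask: 11111111.11111000.00000000.00000000
AND operation:
Net:  11001111.10000000.00000000.00000000
Network: 207.128.0.0/13


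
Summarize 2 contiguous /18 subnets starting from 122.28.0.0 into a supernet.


Original prefix: /18
Number of subnets: 2 = 2^1
New prefix = 18 - 1 = 17
Supernet: 122.28.0.0/17


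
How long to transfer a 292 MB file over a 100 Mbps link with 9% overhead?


Effective throughput = 100 * (1 - 9/100) = 91 Mbps
File size in Mb = 292 * 8 = 2336 Mb
Time = 2336 / 91
Time = 25.6703 seconds
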